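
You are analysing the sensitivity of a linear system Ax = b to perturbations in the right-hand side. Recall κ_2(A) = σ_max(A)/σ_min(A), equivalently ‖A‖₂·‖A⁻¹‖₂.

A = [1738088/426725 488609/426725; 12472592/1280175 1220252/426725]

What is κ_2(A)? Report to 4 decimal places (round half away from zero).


M = AᵀA = [216277041728/1939465125 21026558168/646488375; 21026558168/646488375 2044678933/215496125]. tr(M)=1877433217/15515721, det(M)=3748096/15515721
eigenvalues of AᵀA: λ = (tr ± √(tr²−4·det))/2 = 121, 30976/15515721
σ_max=√121=11, σ_min=√(30976/15515721)=(176/3939) → κ = 246.1875

246.1875


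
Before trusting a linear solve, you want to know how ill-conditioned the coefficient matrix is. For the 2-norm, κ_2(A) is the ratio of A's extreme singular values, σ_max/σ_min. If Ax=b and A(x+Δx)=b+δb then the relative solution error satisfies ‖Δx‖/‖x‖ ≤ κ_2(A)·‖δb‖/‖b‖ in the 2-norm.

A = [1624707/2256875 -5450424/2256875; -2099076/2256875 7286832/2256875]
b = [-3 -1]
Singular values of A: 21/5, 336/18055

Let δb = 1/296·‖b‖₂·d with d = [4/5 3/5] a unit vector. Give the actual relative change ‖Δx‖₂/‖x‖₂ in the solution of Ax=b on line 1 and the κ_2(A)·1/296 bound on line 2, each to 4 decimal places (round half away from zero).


largest singular value 21/5, smallest 336/18055
κ = σ_max/σ_min = (21/5)/(336/18055) = 225.6875
κ_2(A)·‖δb‖/‖b‖ = 0.7625
solve Ax = b  →  x = [-154.8238 -44.9089]
‖b‖₂ = 3.1623 and ‖x‖₂ = 161.2055
re-solving with b+δb shifts x by Δx of norm 0.5741
dividing the unrounded norms, ‖Δx‖/‖x‖ = 0.0036
tightness: 0.0036 against a bound of 0.7625 (unrounded ratio ≈ 0.0047)

0.0036
0.7625


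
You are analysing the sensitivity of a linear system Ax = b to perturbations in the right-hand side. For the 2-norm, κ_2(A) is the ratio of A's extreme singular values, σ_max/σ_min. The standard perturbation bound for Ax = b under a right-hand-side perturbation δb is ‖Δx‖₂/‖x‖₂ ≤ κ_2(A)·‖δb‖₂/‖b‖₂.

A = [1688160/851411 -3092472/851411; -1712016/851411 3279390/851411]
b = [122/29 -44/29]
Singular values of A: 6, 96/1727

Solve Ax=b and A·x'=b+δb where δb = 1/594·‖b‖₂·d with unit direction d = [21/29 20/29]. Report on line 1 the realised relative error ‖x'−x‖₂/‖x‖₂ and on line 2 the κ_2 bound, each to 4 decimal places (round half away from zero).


from the listed singular values, σ₁ = 6, σ_n = 96/1727
κ_2(A) = 6 / (96/1727) = 107.9375
κ_2(A)·‖δb‖/‖b‖ = 0.1817
solve Ax = b  →  x = [32.0600 16.3431]
2-norm of b is 4.4721; of x, 35.9853
with δb = [0.0055 0.0052], A·Δx = δb → ‖Δx‖ = 0.1354
relative error = 0.0038
so the bound overstates the realised error by a factor of ≈ 48.2794 (computed from the unrounded values)

0.0038
0.1817


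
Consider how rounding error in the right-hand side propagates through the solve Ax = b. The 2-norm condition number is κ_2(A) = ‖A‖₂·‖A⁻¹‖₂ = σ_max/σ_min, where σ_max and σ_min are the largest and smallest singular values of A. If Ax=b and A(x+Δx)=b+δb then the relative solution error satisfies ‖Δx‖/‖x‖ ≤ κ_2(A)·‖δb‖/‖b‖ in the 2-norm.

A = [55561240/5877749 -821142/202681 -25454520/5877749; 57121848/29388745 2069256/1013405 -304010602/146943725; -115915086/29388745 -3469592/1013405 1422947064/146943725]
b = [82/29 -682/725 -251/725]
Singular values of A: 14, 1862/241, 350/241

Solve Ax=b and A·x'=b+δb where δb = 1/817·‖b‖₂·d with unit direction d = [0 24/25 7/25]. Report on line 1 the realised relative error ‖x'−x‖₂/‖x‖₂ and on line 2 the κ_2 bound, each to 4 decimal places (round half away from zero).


largest singular value 14, smallest 350/241
κ = σ_max/σ_min = 14/(350/241) = 9.6400
κ_2(A)·‖δb‖/‖b‖ = 0.0118
solve Ax = b  →  x = [-0.1333 -0.6623 -0.3242]
2-norm of b is 3.0000; of x, 0.7494
re-solving with b+δb shifts x by Δx of norm 0.0025
relative error = 0.0034
realised/bound (from unrounded values) ≈ 0.2860

0.0034
0.0118


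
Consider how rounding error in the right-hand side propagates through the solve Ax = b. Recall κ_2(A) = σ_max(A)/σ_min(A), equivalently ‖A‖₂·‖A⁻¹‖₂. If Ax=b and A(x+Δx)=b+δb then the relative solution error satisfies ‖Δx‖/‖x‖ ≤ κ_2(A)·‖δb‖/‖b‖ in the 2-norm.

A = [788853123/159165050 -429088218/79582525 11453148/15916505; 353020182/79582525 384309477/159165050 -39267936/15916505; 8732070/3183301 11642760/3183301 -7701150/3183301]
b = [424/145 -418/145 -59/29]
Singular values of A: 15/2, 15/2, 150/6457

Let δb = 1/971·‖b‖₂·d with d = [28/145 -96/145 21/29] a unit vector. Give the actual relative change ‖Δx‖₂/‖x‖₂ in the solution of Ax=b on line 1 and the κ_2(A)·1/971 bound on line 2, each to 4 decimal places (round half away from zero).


0.0047
0.3325

from the listed singular values, σ₁ = 15/2, σ_n = 150/6457
κ_2(A) = (15/2) / (150/6457) = 322.8500
perturbation bound = 322.8500·1/971 = 0.3325
solve Ax = b  →  x = [12.0853 15.6693 38.2333]
‖b‖ = 4.5826, ‖x‖ = 43.0508
re-solving with b+δb shifts x by Δx of norm 0.2032
realised ‖Δx‖/‖x‖ = 0.0047
tightness: 0.0047 against a bound of 0.3325 (unrounded ratio ≈ 0.0142)


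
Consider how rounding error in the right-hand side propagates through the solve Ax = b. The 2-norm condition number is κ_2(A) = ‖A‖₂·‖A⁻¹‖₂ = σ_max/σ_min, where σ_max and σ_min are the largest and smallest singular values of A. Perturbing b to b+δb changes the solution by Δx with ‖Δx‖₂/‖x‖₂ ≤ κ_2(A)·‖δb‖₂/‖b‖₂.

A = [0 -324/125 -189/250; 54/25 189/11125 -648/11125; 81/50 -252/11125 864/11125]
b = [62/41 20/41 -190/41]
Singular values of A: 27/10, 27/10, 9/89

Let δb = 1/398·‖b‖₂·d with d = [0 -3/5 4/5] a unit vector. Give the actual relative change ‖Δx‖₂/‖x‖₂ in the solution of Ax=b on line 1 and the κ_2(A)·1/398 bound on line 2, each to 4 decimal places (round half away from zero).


0.0031
0.0671

σ_max = 27/10, σ_min = 9/89
κ_2(A) = (27/10) / (9/89) = 26.7000
perturbation bound = 26.7000·1/398 = 0.0671
solve Ax = b  →  x = [-0.8853 10.5379 -38.1302]
‖b‖₂ = 4.8990 and ‖x‖₂ = 39.5694
δb = ε·‖b‖·d = [0.0000 -0.0074 0.0098]; solving A·Δx = δb gives ‖Δx‖ = 0.1217
relative error = 0.0031
realised/bound (from unrounded values) ≈ 0.0459


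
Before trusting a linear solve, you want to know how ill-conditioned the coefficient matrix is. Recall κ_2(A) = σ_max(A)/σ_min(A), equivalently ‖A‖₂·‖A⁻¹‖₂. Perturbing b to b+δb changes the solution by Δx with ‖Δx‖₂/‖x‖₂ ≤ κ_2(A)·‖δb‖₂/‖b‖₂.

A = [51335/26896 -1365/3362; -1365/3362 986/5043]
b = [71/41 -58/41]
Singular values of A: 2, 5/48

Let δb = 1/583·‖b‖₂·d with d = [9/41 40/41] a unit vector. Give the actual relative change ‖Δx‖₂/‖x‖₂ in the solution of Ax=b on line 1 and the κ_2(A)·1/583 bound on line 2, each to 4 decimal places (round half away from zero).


0.0038
0.0329

largest singular value 2, smallest 5/48
condition number: 2 ÷ (5/48) = 19.2000
bound on ‖Δx‖/‖x‖: κ·ε = 19.2000·1/583 = 0.0329
solve Ax = b  →  x = [-1.1317 -9.5854]
‖b‖ = 2.2361, ‖x‖ = 9.6519
Δx = A⁻¹·δb where δb = 1/583·2.2361·d; ‖Δx‖ = 0.0368
realised ‖Δx‖/‖x‖ = 0.0038
tightness: 0.0038 against a bound of 0.0329 (unrounded ratio ≈ 0.1158)


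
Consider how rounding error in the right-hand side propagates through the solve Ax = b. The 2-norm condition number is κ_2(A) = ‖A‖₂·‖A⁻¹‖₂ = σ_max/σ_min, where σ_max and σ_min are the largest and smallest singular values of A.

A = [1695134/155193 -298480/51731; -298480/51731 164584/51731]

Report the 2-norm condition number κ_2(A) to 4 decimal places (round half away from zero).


134.2500

form AᵀA = [12717273604/83338641 -2260687520/27779547; -2260687520/27779547 402000704/9259849] with trace 56523460/288369 and determinant 614656/288369
λ_max, λ_min = (56523460/288369 ± √3194192539427344/83156680161)/2 = 196, 3136/288369
so κ_2 = √(196 / (3136/288369)) = 134.2500


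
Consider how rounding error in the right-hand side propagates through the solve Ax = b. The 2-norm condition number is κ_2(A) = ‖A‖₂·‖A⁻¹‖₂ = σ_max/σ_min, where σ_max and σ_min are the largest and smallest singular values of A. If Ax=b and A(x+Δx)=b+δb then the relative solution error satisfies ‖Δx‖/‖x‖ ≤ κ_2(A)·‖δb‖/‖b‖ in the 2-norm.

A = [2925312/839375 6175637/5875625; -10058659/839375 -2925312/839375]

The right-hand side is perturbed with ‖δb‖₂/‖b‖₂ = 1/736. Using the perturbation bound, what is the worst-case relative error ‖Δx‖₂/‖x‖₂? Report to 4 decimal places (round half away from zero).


M = AᵀA = [175574513881/1127280625 358461881856/7890964375; 358461881856/7890964375 731925691081/55236750625]. tr(M)=14936122994/88378801, det(M)=17850625/88378801
eigenvalues of AᵀA: λ = (tr ± √(tr²−4·det))/2 = 169, 105625/88378801
σ_max=√169=13, σ_min=√(105625/88378801)=(325/9401) → κ = 376.0400
bound on ‖Δx‖/‖x‖: κ·ε = 376.0400·1/736 = 0.5109

0.5109


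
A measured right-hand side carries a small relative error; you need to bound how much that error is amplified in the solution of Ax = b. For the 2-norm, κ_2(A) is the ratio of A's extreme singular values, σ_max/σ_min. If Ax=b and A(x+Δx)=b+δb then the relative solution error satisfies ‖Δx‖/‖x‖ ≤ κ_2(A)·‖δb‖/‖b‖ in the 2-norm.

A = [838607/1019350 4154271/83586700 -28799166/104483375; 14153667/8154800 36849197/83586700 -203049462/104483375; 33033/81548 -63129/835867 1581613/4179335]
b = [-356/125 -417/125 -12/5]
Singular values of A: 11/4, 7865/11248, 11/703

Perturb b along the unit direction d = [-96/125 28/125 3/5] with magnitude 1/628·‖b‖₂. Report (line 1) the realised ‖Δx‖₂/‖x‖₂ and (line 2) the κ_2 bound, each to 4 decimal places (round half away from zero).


0.1123
0.2799

largest singular value 11/4, smallest 11/703
condition number: (11/4) ÷ (11/703) = 175.7500
κ_2(A)·‖δb‖/‖b‖ = 0.2799
solve Ax = b  →  x = [-4.1100 0.4183 -1.8591]
‖b‖₂ = 5.0000 and ‖x‖₂ = 4.5303
Δx = A⁻¹·δb where δb = 1/628·5.0000·d; ‖Δx‖ = 0.5088
relative error = 0.1123
realised/bound (from unrounded values) ≈ 0.4013


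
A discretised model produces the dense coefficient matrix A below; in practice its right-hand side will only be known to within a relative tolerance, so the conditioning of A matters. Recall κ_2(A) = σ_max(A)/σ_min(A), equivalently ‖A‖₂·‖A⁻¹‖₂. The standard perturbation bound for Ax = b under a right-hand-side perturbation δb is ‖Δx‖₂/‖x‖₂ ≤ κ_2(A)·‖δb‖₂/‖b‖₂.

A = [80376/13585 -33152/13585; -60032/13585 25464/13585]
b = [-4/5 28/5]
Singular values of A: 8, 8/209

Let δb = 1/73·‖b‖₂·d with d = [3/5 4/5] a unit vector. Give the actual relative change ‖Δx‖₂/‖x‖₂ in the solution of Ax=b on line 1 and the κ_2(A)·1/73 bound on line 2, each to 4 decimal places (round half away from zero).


from the listed singular values, σ₁ = 8, σ_n = 8/209
κ_2(A) = 8 / (8/209) = 209.0000
worst-case relative error ≤ 209.0000 × 1/73 = 2.8630
solve Ax = b  →  x = [39.7308 96.6538]
‖b‖₂ = 5.6569 and ‖x‖₂ = 104.5012
δb = ε·‖b‖·d = [0.0465 0.0620]; solving A·Δx = δb gives ‖Δx‖ = 2.0245
realised ‖Δx‖/‖x‖ = 0.0194
tightness: 0.0194 against a bound of 2.8630 (unrounded ratio ≈ 0.0068)

0.0194
2.8630


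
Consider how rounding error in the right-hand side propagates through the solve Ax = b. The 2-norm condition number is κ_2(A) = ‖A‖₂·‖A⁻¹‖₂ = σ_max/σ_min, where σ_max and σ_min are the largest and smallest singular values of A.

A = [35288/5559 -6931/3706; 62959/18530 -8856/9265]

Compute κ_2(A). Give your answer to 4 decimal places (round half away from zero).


196.2000

AᵀA = [554321161/10692900 -13472704/891075; -13472704/891075 5241121/1188100]; tr = 12029825/213858, det = 15625/190096
eigenvalues of AᵀA: λ = (tr ± √(tr²−4·det))/2 = 225/4, 625/427716
κ_2(A) = √(λ_max/λ_min) = √((225/4) / (625/427716)) = 196.2000


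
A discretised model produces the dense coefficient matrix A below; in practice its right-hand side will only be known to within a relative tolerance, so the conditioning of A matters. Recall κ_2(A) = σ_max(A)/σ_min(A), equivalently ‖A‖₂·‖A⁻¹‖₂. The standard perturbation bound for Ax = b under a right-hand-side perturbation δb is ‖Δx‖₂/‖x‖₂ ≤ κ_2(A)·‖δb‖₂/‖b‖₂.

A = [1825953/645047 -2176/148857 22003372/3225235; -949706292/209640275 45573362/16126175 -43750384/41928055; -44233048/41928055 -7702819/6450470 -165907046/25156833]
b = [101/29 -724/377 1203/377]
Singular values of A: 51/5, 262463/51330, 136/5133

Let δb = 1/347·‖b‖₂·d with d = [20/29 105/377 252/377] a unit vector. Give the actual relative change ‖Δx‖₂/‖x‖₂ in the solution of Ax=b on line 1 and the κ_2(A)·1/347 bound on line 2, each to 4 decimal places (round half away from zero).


0.0037
1.1094

from the listed singular values, σ₁ = 51/5, σ_n = 136/5133
condition number: (51/5) ÷ (136/5133) = 384.9750
worst-case relative error ≤ 384.9750 × 1/347 = 1.1094
solve Ax = b  →  x = [-83.1435 -121.1285 34.7493]
‖b‖₂ = 5.0990 and ‖x‖₂ = 150.9718
re-solving with b+δb shifts x by Δx of norm 0.5546
relative error = 0.0037
so the bound overstates the realised error by a factor of ≈ 302.0016 (computed from the unrounded values)


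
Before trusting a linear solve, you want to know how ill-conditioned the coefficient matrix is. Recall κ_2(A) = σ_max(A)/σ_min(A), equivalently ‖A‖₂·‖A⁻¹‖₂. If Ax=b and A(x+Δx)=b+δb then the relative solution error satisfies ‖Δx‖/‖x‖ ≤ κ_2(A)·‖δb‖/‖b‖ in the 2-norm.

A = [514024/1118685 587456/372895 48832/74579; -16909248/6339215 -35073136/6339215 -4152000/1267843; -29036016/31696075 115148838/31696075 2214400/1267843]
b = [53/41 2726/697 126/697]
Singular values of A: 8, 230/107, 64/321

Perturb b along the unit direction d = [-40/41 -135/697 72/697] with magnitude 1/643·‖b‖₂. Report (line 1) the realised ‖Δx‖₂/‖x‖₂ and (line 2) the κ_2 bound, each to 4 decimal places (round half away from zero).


0.0032
0.0624

σ_max = 8, σ_min = 64/321
condition number: 8 ÷ (64/321) = 40.1250
worst-case relative error ≤ 40.1250 × 1/643 = 0.0624
solve Ax = b  →  x = [0.3359 4.4746 -9.0276]
‖b‖₂ = 4.1231 and ‖x‖₂ = 10.0813
δb = ε·‖b‖·d = [-0.0063 -0.0012 0.0007]; solving A·Δx = δb gives ‖Δx‖ = 0.0322
relative error = 0.0032
tightness: 0.0032 against a bound of 0.0624 (unrounded ratio ≈ 0.0511)


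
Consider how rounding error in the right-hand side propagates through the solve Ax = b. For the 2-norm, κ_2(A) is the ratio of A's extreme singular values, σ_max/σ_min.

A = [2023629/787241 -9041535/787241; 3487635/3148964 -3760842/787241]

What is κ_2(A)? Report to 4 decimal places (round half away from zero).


369.2500

form AᵀA = [459673296849/58674403984 -255335189085/7334300498; -255335189085/7334300498 567415903581/3667150249] with trace 5674198545/34904464 and determinant 6765201/34904464
λ_max, λ_min = (5674198545/34904464 ± √32195584585221087969/1218321607127296)/2 = 2601/16, 2601/2181529
so κ_2 = √((2601/16) / (2601/2181529)) = 369.2500


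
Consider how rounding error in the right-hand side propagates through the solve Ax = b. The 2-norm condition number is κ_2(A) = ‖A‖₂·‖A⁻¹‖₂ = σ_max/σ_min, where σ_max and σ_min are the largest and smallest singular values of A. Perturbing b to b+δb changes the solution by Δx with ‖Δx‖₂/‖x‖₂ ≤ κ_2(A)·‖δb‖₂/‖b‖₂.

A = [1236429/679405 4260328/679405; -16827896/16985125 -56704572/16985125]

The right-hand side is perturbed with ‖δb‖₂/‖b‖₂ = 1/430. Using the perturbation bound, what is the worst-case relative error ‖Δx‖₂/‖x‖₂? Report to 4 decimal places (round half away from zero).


form AᵀA = [4285989632569/998250765625 14693648168808/998250765625; 14693648168808/998250765625 50378564543056/998250765625] with trace 87463286681/1597201225 and determinant 29986576/1597201225
λ_max, λ_min = (87463286681/1597201225 ± √7649634938659108973361/2551051753141500625)/2 = 1369/25, 21904/63888049
so κ_2 = √((1369/25) / (21904/63888049)) = 399.6500
worst-case relative error ≤ 399.6500 × 1/430 = 0.9294

0.9294


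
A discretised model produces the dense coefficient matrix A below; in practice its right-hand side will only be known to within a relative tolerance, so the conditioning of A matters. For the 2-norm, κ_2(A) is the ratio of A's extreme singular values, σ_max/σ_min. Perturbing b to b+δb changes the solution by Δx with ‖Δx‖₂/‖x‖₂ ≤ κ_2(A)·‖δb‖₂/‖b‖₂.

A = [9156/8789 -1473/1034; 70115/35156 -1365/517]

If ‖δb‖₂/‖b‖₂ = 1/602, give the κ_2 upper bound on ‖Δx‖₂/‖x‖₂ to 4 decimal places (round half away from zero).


M = AᵀA = [21652009/4276624 -7216503/1069156; -7216503/1069156 9622629/1069156]. tr(M)=60142525/4276624, det(M)=140625/17106496
solving λ² − 60142525/4276624·λ + 140625/17106496 = 0 gives λ = 225/16, 625/1069156
σ_max=√(225/16)=(15/4), σ_min=√(625/1069156)=(25/1034) → κ = 155.1000
bound on ‖Δx‖/‖x‖: κ·ε = 155.1000·1/602 = 0.2576

0.2576


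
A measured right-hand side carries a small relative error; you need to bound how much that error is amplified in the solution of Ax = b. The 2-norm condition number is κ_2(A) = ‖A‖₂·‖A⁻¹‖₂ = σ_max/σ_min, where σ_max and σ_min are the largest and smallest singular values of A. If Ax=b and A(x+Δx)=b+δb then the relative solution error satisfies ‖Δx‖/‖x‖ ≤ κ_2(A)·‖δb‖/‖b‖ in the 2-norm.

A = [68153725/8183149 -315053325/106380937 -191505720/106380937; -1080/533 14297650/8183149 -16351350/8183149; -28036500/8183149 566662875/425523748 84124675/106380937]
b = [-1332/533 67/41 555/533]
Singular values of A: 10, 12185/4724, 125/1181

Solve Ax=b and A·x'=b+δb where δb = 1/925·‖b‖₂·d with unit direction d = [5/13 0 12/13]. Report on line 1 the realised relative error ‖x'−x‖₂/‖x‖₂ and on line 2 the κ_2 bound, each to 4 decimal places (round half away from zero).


0.0659
0.1021

σ_max = 10, σ_min = 125/1181
κ = σ_max/σ_min = 10/(125/1181) = 94.4800
bound on ‖Δx‖/‖x‖: κ·ε = 94.4800·1/925 = 0.1021
solve Ax = b  →  x = [-0.2769 0.2556 -0.3135]
‖b‖₂ = 3.1623 and ‖x‖₂ = 0.4902
Δx = A⁻¹·δb where δb = 1/925·3.1623·d; ‖Δx‖ = 0.0323
realised ‖Δx‖/‖x‖ = 0.0659
tightness: 0.0659 against a bound of 0.1021 (unrounded ratio ≈ 0.6451)


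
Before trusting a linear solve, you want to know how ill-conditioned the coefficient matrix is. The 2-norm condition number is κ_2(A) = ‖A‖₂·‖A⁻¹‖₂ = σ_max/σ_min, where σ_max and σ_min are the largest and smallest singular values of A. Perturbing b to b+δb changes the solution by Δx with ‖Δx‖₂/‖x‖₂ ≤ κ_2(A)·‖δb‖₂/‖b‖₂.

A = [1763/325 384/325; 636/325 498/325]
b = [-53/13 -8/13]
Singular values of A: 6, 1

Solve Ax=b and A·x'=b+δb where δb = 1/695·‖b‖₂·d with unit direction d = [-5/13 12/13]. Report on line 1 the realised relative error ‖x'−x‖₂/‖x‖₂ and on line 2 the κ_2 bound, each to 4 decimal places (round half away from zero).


0.0049
0.0086

σ_max = 6, σ_min = 1
κ = σ_max/σ_min = 6/1 = 6.0000
worst-case relative error ≤ 6.0000 × 1/695 = 0.0086
solve Ax = b  →  x = [-0.9200 0.7733]
‖b‖₂ = 4.1231 and ‖x‖₂ = 1.2019
δb = ε·‖b‖·d = [-0.0023 0.0055]; solving A·Δx = δb gives ‖Δx‖ = 0.0059
realised ‖Δx‖/‖x‖ = 0.0049
tightness: 0.0049 against a bound of 0.0086 (unrounded ratio ≈ 0.5718)


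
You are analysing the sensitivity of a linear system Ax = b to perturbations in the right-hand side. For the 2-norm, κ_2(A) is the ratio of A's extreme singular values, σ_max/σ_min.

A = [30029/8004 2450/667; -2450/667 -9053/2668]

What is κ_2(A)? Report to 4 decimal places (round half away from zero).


AᵀA = [2100001/76176 41650/1587; 41650/1587 211649/8464]; tr = 2002421/38088, det = 707281/1218816
char-poly roots: 841/16 and 841/76176
κ = σ_max/σ_min = (29/4)/(29/276) = 69.0000

69.0000


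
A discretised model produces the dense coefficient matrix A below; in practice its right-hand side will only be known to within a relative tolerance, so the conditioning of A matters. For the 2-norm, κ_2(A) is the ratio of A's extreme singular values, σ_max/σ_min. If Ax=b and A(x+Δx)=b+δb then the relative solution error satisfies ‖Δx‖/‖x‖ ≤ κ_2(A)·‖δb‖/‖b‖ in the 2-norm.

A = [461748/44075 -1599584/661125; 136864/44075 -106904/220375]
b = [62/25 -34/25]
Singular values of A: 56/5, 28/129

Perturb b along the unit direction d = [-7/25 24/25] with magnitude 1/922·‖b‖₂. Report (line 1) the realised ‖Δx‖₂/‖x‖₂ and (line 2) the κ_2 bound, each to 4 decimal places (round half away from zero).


0.0015
0.0560

largest singular value 56/5, smallest 28/129
condition number: (56/5) ÷ (28/129) = 51.6000
bound on ‖Δx‖/‖x‖: κ·ε = 51.6000·1/922 = 0.0560
solve Ax = b  →  x = [-1.8484 -9.0287]
2-norm of b is 2.8284; of x, 9.2160
δb = ε·‖b‖·d = [-0.0009 0.0029]; solving A·Δx = δb gives ‖Δx‖ = 0.0141
relative error = 0.0015
so the bound overstates the realised error by a factor of ≈ 36.4936 (computed from the unrounded values)


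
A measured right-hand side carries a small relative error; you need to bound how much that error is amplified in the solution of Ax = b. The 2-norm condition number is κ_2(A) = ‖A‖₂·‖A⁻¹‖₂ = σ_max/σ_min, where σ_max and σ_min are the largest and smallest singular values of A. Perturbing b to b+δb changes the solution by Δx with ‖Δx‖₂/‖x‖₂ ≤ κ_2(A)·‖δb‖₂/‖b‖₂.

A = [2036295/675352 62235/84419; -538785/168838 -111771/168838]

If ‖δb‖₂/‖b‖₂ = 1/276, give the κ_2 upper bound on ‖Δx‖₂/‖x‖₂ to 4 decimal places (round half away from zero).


0.2058

AᵀA = [10453181625/542330944 293899995/67791368; 293899995/67791368 33276501/33895684]; tr = 6535161/322624, det = 164025/1290496
char-poly roots: 81/4 and 2025/322624
σ_max=√(81/4)=(9/2), σ_min=√(2025/322624)=(45/568) → κ = 56.8000
κ_2(A)·‖δb‖/‖b‖ = 0.2058


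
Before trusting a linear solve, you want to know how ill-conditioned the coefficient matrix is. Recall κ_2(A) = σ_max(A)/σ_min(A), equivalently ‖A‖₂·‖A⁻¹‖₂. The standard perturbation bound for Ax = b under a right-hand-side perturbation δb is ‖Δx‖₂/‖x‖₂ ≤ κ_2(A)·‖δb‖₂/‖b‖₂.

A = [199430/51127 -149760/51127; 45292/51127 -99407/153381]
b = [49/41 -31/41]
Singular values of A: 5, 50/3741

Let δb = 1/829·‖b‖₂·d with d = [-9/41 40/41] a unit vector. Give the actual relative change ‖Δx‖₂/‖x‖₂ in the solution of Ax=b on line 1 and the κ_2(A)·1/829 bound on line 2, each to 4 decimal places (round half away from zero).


0.0017
0.4513

largest singular value 5, smallest 50/3741
condition number: 5 ÷ (50/3741) = 374.1000
worst-case relative error ≤ 374.1000 × 1/829 = 0.4513
solve Ax = b  →  x = [-44.7320 -59.9760]
‖b‖₂ = 1.4142 and ‖x‖₂ = 74.8203
re-solving with b+δb shifts x by Δx of norm 0.1276
realised ‖Δx‖/‖x‖ = 0.0017
so the bound overstates the realised error by a factor of ≈ 264.5296 (computed from the unrounded values)


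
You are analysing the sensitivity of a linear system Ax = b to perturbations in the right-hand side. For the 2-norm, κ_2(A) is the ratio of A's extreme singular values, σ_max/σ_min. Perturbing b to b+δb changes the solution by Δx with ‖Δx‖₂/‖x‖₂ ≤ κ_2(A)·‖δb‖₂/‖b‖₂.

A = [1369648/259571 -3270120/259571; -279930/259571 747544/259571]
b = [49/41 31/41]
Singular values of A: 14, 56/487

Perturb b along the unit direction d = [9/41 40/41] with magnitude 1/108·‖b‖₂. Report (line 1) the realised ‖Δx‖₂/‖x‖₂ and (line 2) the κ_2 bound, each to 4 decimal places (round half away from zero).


largest singular value 14, smallest 56/487
κ_2(A) = 14 / (56/487) = 121.7500
worst-case relative error ≤ 121.7500 × 1/108 = 1.1273
solve Ax = b  →  x = [8.0549 3.2788]
‖b‖₂ = 1.4142 and ‖x‖₂ = 8.6967
Δx = A⁻¹·δb where δb = 1/108·1.4142·d; ‖Δx‖ = 0.1139
realised ‖Δx‖/‖x‖ = 0.0131
tightness: 0.0131 against a bound of 1.1273 (unrounded ratio ≈ 0.0116)

0.0131
1.1273


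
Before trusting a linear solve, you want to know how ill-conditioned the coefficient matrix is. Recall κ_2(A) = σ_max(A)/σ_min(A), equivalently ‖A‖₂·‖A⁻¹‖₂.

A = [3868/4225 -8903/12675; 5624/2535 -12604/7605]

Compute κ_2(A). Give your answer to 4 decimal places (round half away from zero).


219.3750

form AᵀA = [5475664/950625 -12319844/2851875; -12319844/2851875 27721249/8555625] with trace 3080089/342225 and determinant 64/38025
λ_max, λ_min = (3080089/342225 ± √9486159761521/117117950625)/2 = 9, 64/342225
so κ_2 = √(9 / (64/342225)) = 219.3750


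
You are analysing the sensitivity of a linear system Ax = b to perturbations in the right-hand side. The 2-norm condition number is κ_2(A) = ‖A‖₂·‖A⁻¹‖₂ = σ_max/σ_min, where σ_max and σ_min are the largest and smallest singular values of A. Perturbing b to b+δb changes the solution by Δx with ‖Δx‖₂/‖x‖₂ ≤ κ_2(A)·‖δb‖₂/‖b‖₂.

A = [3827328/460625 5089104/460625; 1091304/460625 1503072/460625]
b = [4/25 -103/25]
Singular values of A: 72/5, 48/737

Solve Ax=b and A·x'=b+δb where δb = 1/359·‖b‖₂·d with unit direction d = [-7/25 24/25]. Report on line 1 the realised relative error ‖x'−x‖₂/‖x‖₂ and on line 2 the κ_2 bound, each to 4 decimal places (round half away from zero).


from the listed singular values, σ₁ = 72/5, σ_n = 48/737
condition number: (72/5) ÷ (48/737) = 221.1000
perturbation bound = 221.1000·1/359 = 0.6159
solve Ax = b  →  x = [49.0917 -36.9056]
2-norm of b is 4.1231; of x, 61.4167
Δx = A⁻¹·δb where δb = 1/359·4.1231·d; ‖Δx‖ = 0.1763
realised ‖Δx‖/‖x‖ = 0.0029
so the bound overstates the realised error by a factor of ≈ 214.4986 (computed from the unrounded values)

0.0029
0.6159


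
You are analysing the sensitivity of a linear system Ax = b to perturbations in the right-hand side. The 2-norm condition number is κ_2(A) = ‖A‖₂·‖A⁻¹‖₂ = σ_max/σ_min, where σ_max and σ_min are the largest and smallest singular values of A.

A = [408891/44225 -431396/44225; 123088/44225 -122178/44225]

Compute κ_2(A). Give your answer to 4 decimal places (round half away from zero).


122.0000

form AᵀA = [291748009/3129361 -306292140/3129361; -306292140/3129361 321647956/3129361] with trace 729365/3721 and determinant 9604/3721
eigenvalues of AᵀA: λ = (tr ± √(tr²−4·det))/2 = 196, 49/3721
σ_max=√196=14, σ_min=√(49/3721)=(7/61) → κ = 122.0000


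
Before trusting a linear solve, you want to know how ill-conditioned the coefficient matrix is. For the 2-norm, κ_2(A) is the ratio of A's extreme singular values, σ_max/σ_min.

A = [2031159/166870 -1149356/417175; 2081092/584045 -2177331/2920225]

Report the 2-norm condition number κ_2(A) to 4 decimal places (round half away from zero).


form AᵀA = [8779140517225/54577369924 -493816666590/13644342481; -493816666590/13644342481 111153138889/13644342481] with trace 5487063101/32467204 and determinant 17850625/32467204
λ_max, λ_min = (5487063101/32467204 ± √30105543234822126201/1054119335577616)/2 = 169, 105625/32467204
σ_max=√169=13, σ_min=√(105625/32467204)=(325/5698) → κ = 227.9200

227.9200


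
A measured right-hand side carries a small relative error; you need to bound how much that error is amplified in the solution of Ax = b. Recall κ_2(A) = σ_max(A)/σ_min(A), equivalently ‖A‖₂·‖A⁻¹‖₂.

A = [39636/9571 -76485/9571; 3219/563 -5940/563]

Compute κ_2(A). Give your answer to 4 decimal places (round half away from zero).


112.6000

M = AᵀA = [4565619225/91604041 -8557488000/91604041; -8557488000/91604041 16046915625/91604041]. tr(M)=71323650/316969, det(M)=1265625/316969
eigenvalues of AᵀA: λ = (tr ± √(tr²−4·det))/2 = 225, 5625/316969
so κ_2 = √(225 / (5625/316969)) = 112.6000


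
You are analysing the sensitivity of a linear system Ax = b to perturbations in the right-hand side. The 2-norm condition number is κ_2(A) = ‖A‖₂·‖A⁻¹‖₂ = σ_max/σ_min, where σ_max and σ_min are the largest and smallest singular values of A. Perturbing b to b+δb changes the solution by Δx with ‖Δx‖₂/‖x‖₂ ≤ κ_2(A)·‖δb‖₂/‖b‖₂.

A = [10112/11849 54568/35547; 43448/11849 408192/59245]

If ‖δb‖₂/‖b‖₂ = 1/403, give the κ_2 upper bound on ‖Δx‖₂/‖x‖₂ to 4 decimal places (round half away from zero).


0.6328

AᵀA = [1183808/83521 33292288/1252815; 33292288/1252815 936364096/18792225]; tr = 4161664/65025, det = 4096/65025
λ_max, λ_min = (4161664/65025 ± √17318381879296/4228250625)/2 = 64, 64/65025
κ = σ_max/σ_min = 8/(8/255) = 255.0000
bound on ‖Δx‖/‖x‖: κ·ε = 255.0000·1/403 = 0.6328


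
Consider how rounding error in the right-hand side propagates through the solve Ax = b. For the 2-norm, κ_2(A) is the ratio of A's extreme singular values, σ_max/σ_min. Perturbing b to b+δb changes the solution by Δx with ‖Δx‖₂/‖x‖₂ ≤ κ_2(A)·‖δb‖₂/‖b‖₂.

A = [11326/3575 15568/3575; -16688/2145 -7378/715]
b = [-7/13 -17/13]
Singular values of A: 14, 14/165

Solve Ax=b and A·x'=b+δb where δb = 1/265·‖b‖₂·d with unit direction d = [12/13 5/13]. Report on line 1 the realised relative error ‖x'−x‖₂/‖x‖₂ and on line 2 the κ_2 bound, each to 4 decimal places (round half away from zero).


0.0053
0.6226

largest singular value 14, smallest 14/165
κ = σ_max/σ_min = 14/(14/165) = 165.0000
κ_2(A)·‖δb‖/‖b‖ = 0.6226
solve Ax = b  →  x = [9.4714 -7.0143]
‖b‖₂ = 1.4142 and ‖x‖₂ = 11.7859
re-solving with b+δb shifts x by Δx of norm 0.0629
relative error = 0.0053
realised/bound (from unrounded values) ≈ 0.0086


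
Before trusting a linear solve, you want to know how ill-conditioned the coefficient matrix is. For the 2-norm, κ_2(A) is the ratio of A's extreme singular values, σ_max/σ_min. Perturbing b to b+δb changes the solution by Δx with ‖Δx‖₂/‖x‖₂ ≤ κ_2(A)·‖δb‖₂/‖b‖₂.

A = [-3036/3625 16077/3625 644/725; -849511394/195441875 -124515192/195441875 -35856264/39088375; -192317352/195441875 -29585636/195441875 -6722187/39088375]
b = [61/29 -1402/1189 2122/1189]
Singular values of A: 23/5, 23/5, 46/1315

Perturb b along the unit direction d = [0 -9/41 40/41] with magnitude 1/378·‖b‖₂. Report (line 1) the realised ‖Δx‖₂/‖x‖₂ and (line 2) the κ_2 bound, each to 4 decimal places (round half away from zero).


0.0040
0.3479

σ_max = 23/5, σ_min = 46/1315
κ = σ_max/σ_min = (23/5)/(46/1315) = 131.5000
bound on ‖Δx‖/‖x‖: κ·ε = 131.5000·1/378 = 0.3479
solve Ax = b  →  x = [-9.5287 -12.3426 55.0087]
2-norm of b is 3.0000; of x, 57.1760
re-solving with b+δb shifts x by Δx of norm 0.2269
realised ‖Δx‖/‖x‖ = 0.0040
realised/bound (from unrounded values) ≈ 0.0114


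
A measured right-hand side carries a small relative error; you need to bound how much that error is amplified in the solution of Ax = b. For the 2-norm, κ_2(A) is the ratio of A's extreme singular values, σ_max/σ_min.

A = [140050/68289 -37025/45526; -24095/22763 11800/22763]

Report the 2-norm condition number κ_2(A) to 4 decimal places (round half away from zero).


form AᵀA = [6611425/1241253 -917125/413751; -917125/413751 513125/551668] with trace 2389525/381924 and determinant 15625/381924
solving λ² − 2389525/381924·λ + 15625/381924 = 0 gives λ = 25/4, 625/95481
κ = σ_max/σ_min = (5/2)/(25/309) = 30.9000

30.9000


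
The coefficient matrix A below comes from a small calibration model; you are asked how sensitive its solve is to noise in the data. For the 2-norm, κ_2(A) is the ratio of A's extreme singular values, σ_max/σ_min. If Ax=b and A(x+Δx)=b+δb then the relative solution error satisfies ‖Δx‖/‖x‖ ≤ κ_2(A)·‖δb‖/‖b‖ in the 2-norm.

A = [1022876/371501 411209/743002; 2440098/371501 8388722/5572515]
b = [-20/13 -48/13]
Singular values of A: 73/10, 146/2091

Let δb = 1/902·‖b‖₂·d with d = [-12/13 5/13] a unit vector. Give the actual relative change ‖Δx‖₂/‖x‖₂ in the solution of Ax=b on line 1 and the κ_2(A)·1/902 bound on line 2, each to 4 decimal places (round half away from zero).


from the listed singular values, σ₁ = 73/10, σ_n = 146/2091
κ_2(A) = (73/10) / (146/2091) = 104.5500
κ_2(A)·‖δb‖/‖b‖ = 0.1159
solve Ax = b  →  x = [-0.5346 -0.1203]
2-norm of b is 4.0000; of x, 0.5479
δb = ε·‖b‖·d = [-0.0041 0.0017]; solving A·Δx = δb gives ‖Δx‖ = 0.0635
realised ‖Δx‖/‖x‖ = 0.1159
realised/bound = 1 exactly: the bound is attained for this b and d

0.1159
0.1159


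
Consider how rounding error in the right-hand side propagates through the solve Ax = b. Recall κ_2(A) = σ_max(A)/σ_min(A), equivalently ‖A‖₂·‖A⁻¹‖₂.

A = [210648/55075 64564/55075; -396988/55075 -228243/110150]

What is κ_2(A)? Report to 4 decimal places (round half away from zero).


M = AᵀA = [201972052048/3033255625 58905143514/3033255625; 58905143514/3033255625 68768907433/12133022500]. tr(M)=1402651385/19412836, det(M)=1336336/4853209
solving λ² − 1402651385/19412836·λ + 1336336/4853209 = 0 gives λ = 289/4, 18496/4853209
κ_2(A) = √(λ_max/λ_min) = √((289/4) / (18496/4853209)) = 137.6875

137.6875


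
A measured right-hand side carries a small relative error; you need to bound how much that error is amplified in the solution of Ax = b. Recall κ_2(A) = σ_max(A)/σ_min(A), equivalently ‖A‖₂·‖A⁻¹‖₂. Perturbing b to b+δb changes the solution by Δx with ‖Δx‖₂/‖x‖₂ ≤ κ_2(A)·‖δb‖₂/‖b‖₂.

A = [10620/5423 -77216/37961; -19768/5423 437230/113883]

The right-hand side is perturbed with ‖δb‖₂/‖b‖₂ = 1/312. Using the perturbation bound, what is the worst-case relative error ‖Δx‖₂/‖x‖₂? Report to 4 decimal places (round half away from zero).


1.1106

form AᵀA = [1742416/101761 -38419600/2136981; -38419600/2136981 847165636/44876601] with trace 1921012/53361 and determinant 64/5929
char-poly roots: 36 and 16/53361
κ_2(A) = √(λ_max/λ_min) = √(36 / (16/53361)) = 346.5000
κ_2(A)·‖δb‖/‖b‖ = 1.1106


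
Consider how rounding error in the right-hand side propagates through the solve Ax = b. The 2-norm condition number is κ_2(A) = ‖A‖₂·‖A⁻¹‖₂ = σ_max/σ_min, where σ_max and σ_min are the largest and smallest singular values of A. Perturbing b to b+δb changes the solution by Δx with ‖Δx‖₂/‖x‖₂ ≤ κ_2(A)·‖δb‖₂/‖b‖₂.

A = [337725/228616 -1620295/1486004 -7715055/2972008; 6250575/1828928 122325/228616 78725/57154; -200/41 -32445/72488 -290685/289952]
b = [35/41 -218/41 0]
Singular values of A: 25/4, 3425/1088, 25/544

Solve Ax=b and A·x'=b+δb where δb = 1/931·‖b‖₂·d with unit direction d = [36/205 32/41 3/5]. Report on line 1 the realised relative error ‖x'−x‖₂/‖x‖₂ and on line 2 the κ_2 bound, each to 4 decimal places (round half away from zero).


σ_max = 25/4, σ_min = 25/544
κ_2(A) = (25/4) / (25/544) = 136.0000
bound on ‖Δx‖/‖x‖: κ·ε = 136.0000·1/931 = 0.1461
solve Ax = b  →  x = [-0.3288 80.0657 -34.1463]
‖b‖ = 5.3852, ‖x‖ = 87.0436
δb = ε·‖b‖·d = [0.0010 0.0045 0.0035]; solving A·Δx = δb gives ‖Δx‖ = 0.1259
relative error = 0.0014
tightness: 0.0014 against a bound of 0.1461 (unrounded ratio ≈ 0.0099)

0.0014
0.1461


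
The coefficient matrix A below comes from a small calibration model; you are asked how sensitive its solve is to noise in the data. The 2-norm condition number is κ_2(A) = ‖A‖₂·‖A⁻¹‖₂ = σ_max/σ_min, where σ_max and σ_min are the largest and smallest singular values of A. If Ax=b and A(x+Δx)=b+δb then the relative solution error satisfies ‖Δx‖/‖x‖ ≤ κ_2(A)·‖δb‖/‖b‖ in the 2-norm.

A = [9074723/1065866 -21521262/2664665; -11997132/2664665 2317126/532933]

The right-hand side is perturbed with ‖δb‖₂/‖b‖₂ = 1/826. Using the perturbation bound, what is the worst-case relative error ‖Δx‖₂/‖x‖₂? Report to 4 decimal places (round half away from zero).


M = AᵀA = [9115881117889/98275980100 -86815648521/982759801; -86815648521/982759801 2067098756296/24568995025]. tr(M)=20670958553/116856100, det(M)=312900721/730350625
λ_max, λ_min = (20670958553/116856100 ± √17090605052430407001/546213924288400)/2 = 17689/100, 70756/29214025
κ_2(A) = √(λ_max/λ_min) = √((17689/100) / (70756/29214025)) = 270.2500
bound on ‖Δx‖/‖x‖: κ·ε = 270.2500·1/826 = 0.3272

0.3272


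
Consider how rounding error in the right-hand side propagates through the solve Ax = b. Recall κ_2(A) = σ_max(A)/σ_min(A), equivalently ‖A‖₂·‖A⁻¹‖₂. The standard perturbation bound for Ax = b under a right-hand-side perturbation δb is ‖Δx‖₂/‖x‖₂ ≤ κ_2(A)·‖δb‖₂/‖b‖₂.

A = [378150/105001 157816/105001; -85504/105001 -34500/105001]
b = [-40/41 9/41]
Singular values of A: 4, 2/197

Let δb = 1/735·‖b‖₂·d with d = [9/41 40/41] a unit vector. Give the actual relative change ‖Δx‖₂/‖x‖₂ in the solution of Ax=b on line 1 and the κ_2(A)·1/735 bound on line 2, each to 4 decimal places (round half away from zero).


σ_max = 4, σ_min = 2/197
condition number: 4 ÷ (2/197) = 394.0000
κ_2(A)·‖δb‖/‖b‖ = 0.5361
solve Ax = b  →  x = [-0.2308 -0.0962]
‖b‖ = 1.0000, ‖x‖ = 0.2500
re-solving with b+δb shifts x by Δx of norm 0.1340
dividing the unrounded norms, ‖Δx‖/‖x‖ = 0.5361
tightness: 0.5361 against a bound of 0.5361; the bound is attained (ratio 1)

0.5361
0.5361


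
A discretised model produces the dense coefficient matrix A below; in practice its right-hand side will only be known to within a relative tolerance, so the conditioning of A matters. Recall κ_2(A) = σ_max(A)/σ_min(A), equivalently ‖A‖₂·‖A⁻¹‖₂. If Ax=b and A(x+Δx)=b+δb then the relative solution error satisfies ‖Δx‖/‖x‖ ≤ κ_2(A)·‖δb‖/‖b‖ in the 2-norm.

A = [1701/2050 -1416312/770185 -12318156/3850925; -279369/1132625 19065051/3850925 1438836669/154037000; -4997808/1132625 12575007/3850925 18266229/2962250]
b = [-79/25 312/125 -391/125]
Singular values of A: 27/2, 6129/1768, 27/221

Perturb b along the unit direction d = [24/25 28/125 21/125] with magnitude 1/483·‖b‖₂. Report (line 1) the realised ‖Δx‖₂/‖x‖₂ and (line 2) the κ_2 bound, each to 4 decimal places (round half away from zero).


largest singular value 27/2, smallest 27/221
κ = σ_max/σ_min = (27/2)/(27/221) = 110.5000
κ_2(A)·‖δb‖/‖b‖ = 0.2288
solve Ax = b  →  x = [1.1095 21.8199 -11.2683]
2-norm of b is 5.0990; of x, 24.5828
δb = ε·‖b‖·d = [0.0101 0.0024 0.0018]; solving A·Δx = δb gives ‖Δx‖ = 0.0864
realised ‖Δx‖/‖x‖ = 0.0035
so the bound overstates the realised error by a factor of ≈ 65.0845 (computed from the unrounded values)

0.0035
0.2288


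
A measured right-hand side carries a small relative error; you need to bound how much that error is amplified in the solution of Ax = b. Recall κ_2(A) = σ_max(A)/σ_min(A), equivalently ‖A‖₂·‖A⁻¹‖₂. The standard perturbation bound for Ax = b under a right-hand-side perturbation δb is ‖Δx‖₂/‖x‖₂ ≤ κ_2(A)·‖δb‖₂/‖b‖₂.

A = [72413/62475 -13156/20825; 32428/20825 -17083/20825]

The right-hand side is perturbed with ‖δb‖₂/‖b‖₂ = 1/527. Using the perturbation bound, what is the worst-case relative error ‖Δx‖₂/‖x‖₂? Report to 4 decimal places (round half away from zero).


M = AᵀA = [588312769/156125025 -20916544/10408335; -20916544/10408335 18596369/17347225]. tr(M)=522962/108045, det(M)=14641/13505625
eigenvalues of AᵀA: λ = (tr ± √(tr²−4·det))/2 = 121/25, 121/540225
κ_2(A) = √(λ_max/λ_min) = √((121/25) / (121/540225)) = 147.0000
perturbation bound = 147.0000·1/527 = 0.2789

0.2789
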